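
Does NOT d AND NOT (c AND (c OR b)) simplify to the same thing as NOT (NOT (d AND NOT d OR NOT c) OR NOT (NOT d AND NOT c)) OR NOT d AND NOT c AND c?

E1: NOT d AND NOT (c AND (c OR b))
    = NOT d AND NOT c   [absorption]
E2: NOT (NOT (d AND NOT d OR NOT c) OR NOT (NOT d AND NOT c)) OR NOT d AND NOT c AND c
    = (d AND NOT d OR NOT c) AND NOT d AND NOT c OR NOT d AND NOT c AND c   [De Morgan]
    = NOT c AND NOT d AND NOT c OR NOT d AND NOT c AND c   [complement / identity]
    = NOT d AND NOT c   [distribution]
Both reduce to NOT d AND NOT c, so they are equivalent.

Yes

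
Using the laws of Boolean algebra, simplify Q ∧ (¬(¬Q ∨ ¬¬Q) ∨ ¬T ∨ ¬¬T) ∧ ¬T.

Q ∧ (¬(¬Q ∨ ¬¬Q) ∨ ¬T ∨ ¬¬T) ∧ ¬T
= Q ∧ (Q ∧ ¬Q ∨ ¬T ∨ ¬¬T) ∧ ¬T   [De Morgan]
= Q ∧ (Q ∧ ¬Q ∨ ¬T ∨ T) ∧ ¬T   [double negation]
= Q ∧ (¬T ∨ T) ∧ ¬T   [complement / identity]
= Q ∧ ¬T   [complement / identity]

Q ∧ ¬T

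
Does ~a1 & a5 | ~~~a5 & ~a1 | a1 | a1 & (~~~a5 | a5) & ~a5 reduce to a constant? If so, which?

~a1 & a5 | ~~~a5 & ~a1 | a1 | a1 & (~~~a5 | a5) & ~a5
= ~a1 & a5 | ~a5 & ~a1 | a1 | a1 & (~~~a5 | a5) & ~a5   [double negation]
= ~a1 | a1 | a1 & (~~~a5 | a5) & ~a5   [distribution]
= ~a1 | a1 | a1 & (~a5 | a5) & ~a5   [double negation]
= ~a1 | a1 | a1 & ~a5   [complement / identity]
= ~a1 | a1   [absorption]
= 1   [complement]

yes, True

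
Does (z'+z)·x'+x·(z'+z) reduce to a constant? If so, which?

(z'+z)·x'+x·(z'+z)
= z'+z
= 1

yes, True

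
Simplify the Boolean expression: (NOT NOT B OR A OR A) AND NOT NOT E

(NOT NOT B OR A OR A) AND NOT NOT E
= (B OR A OR A) AND NOT NOT E   — double negation
= (B OR A) AND NOT NOT E   — idempotence
= (B OR A) AND E   — double negation

(B OR A) AND E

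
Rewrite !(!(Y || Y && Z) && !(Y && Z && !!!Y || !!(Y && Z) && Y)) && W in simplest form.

Y && W

!(!(Y || Y && Z) && !(Y && Z && !!!Y || !!(Y && Z) && Y)) && W
= !(!Y && !(Y && Z && !!!Y || !!(Y && Z) && Y)) && W   — absorption
= !(!Y && !(Y && Z && !Y || !!(Y && Z) && Y)) && W   — double negation
= !(!Y && !(Y && Z && !Y || Y && Z && Y)) && W   — double negation
= (Y || Y && Z && !Y || Y && Z && Y) && W   — De Morgan
= (Y || Y && Z) && W   — distribution
= Y && W   — absorption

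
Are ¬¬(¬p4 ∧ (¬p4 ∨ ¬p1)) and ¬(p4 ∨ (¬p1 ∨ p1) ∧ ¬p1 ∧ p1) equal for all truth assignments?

E1: ¬¬(¬p4 ∧ (¬p4 ∨ ¬p1))
    = ¬¬¬p4   — absorption
    = ¬p4   — double negation
E2: ¬(p4 ∨ (¬p1 ∨ p1) ∧ ¬p1 ∧ p1)
    = ¬(p4 ∨ ¬p1 ∧ p1)   — complement / identity
    = ¬p4   — complement / identity
Both reduce to ¬p4, so they are equivalent.

Yes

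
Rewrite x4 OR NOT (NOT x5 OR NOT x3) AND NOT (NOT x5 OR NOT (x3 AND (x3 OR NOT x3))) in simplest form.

x4 OR x5 AND x3

x4 OR NOT (NOT x5 OR NOT x3) AND NOT (NOT x5 OR NOT (x3 AND (x3 OR NOT x3)))
= x4 OR NOT (NOT x5 OR NOT x3) AND NOT (NOT x5 OR NOT x3)   [complement / identity]
= x4 OR NOT (NOT x5 OR NOT x3)   [idempotence]
= x4 OR x5 AND x3   [De Morgan]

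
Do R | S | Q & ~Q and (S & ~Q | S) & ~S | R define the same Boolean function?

No

E1: R | S | Q & ~Q
    = R | S   [complement / identity]
E2: (S & ~Q | S) & ~S | R
    = S & ~S | R   [absorption]
    = R   [complement / identity]
These differ: at Q=1, R=0, S=1, E1 = 1 but E2 = 0.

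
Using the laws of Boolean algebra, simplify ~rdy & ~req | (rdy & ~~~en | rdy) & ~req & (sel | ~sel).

~req

~rdy & ~req | (rdy & ~~~en | rdy) & ~req & (sel | ~sel)
= ~rdy & ~req | (rdy & ~en | rdy) & ~req & (sel | ~sel)
= ~rdy & ~req | rdy & ~req & (sel | ~sel)
= ~rdy & ~req | rdy & ~req
= ~req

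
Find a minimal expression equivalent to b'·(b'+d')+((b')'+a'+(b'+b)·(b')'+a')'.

b'·(b'+d')+((b')'+a'+(b'+b)·(b')'+a')'
= b'+((b')'+a'+(b'+b)·(b')'+a')'   (absorption)
= b'+((b')'+a'+(b')'+a')'   (complement / identity)
= b'+((b')'+a')'   (idempotence)
= b'+b'·a   (De Morgan)
= b'   (absorption)

b'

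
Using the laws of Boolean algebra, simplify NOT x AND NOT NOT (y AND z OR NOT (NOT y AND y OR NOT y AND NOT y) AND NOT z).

NOT x AND y

NOT x AND NOT NOT (y AND z OR NOT (NOT y AND y OR NOT y AND NOT y) AND NOT z)
= NOT x AND NOT NOT (y AND z OR NOT NOT y AND NOT z)   — distribution
= NOT x AND NOT NOT (y AND z OR y AND NOT z)   — double negation
= NOT x AND NOT NOT y   — distribution
= NOT x AND y   — double negation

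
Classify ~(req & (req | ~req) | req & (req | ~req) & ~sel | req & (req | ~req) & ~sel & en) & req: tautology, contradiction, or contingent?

~(req & (req | ~req) | req & (req | ~req) & ~sel | req & (req | ~req) & ~sel & en) & req
= ~(req & (req | ~req) | req & (req | ~req) & ~sel) & req   [absorption]
= ~(req & (req | ~req)) & req   [absorption]
= ~req & req   [complement / identity]
= 0   [complement]

contradiction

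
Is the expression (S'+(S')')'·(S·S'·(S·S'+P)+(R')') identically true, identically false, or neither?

identically false

(S'+(S')')'·(S·S'·(S·S'+P)+(R')')
= (S'+(S')')'·(S·S'+(R')')   — absorption
= S·S'·(S·S'+(R')')   — De Morgan
= S·S'·(S·S'+R)   — double negation
= S·S'   — absorption
= 0   — complement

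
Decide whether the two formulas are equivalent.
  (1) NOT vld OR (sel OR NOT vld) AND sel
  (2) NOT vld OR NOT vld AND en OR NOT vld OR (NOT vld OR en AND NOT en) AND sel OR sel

Yes

E1: NOT vld OR (sel OR NOT vld) AND sel
    = NOT vld OR sel
E2: NOT vld OR NOT vld AND en OR NOT vld OR (NOT vld OR en AND NOT en) AND sel OR sel
    = NOT vld OR NOT vld AND en OR NOT vld OR NOT vld AND sel OR sel
    = NOT vld OR NOT vld OR NOT vld AND sel OR sel
    = NOT vld OR NOT vld AND sel OR sel
    = NOT vld OR sel
Both reduce to NOT vld OR sel, so they are equivalent.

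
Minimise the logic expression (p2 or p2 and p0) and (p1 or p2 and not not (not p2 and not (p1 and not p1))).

p2 and p1

(p2 or p2 and p0) and (p1 or p2 and not not (not p2 and not (p1 and not p1)))
= p2 and (p1 or p2 and not not (not p2 and not (p1 and not p1)))   — absorption
= p2 and (p1 or p2 and not (p2 or p1 and not p1))   — De Morgan
= p2 and (p1 or p2 and not p2)   — complement / identity
= p2 and p1   — complement / identity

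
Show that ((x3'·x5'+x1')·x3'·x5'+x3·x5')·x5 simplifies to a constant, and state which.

0

((x3'·x5'+x1')·x3'·x5'+x3·x5')·x5
= (x3'·x5'+x3·x5')·x5   — absorption
= x5'·x5   — distribution
= 0   — complement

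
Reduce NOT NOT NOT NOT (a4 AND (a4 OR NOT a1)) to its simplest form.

NOT NOT NOT NOT (a4 AND (a4 OR NOT a1))
= NOT NOT (a4 AND (a4 OR NOT a1))   [double negation]
= NOT NOT a4   [absorption]
= a4   [double negation]

a4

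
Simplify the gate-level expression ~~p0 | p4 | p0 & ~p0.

p0 | p4

~~p0 | p4 | p0 & ~p0
= ~~p0 | p4   [complement / identity]
= p0 | p4   [double negation]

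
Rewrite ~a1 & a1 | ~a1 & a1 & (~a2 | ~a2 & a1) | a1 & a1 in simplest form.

a1

~a1 & a1 | ~a1 & a1 & (~a2 | ~a2 & a1) | a1 & a1
= (a1 | a1 & (~a2 | ~a2 & a1)) & ~a1 | a1 & a1   [distribution]
= (a1 | a1 & ~a2) & ~a1 | a1 & a1   [absorption]
= a1 & ~a1 | a1 & a1   [absorption]
= a1   [distribution]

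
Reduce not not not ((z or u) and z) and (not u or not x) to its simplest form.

not not not ((z or u) and z) and (not u or not x)
= not ((z or u) and z) and (not u or not x)   (double negation)
= not z and (not u or not x)   (absorption)

not z and (not u or not x)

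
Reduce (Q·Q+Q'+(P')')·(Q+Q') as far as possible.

(Q·Q+Q'+(P')')·(Q+Q')
= (Q+Q'+(P')')·(Q+Q')
= (Q+Q'+P)·(Q+Q')
= Q+Q'
= 1

1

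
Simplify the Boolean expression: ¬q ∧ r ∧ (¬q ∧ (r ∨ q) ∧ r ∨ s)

¬q ∧ r

¬q ∧ r ∧ (¬q ∧ (r ∨ q) ∧ r ∨ s)
= ¬q ∧ r ∧ (¬q ∧ r ∨ s)   [absorption]
= ¬q ∧ r   [absorption]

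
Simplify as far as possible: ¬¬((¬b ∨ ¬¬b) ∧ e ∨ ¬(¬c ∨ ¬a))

¬¬((¬b ∨ ¬¬b) ∧ e ∨ ¬(¬c ∨ ¬a))
= (¬b ∨ ¬¬b) ∧ e ∨ ¬(¬c ∨ ¬a)
= (¬b ∨ b) ∧ e ∨ ¬(¬c ∨ ¬a)
= (¬b ∨ b) ∧ e ∨ c ∧ a
= e ∨ c ∧ a

e ∨ c ∧ a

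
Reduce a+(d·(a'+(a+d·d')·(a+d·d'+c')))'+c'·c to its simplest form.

a+(d·(a'+(a+d·d')·(a+d·d'+c')))'+c'·c
= a+(d·(a'+a+d·d'))'+c'·c   — absorption
= a+(d·(a'+a))'+c'·c   — complement / identity
= a+d'+c'·c   — complement / identity
= a+d'   — complement / identity

a+d'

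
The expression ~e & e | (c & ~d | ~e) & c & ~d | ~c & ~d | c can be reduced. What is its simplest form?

~e & e | (c & ~d | ~e) & c & ~d | ~c & ~d | c
= ~e & e | c & ~d | ~c & ~d | c   — absorption
= c & ~d | ~c & ~d | c   — complement / identity
= ~d | c   — distribution

~d | c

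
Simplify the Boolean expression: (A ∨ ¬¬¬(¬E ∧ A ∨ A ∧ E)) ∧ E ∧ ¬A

(A ∨ ¬¬¬(¬E ∧ A ∨ A ∧ E)) ∧ E ∧ ¬A
= (A ∨ ¬(¬E ∧ A ∨ A ∧ E)) ∧ E ∧ ¬A   [double negation]
= (A ∨ ¬A) ∧ E ∧ ¬A   [distribution]
= E ∧ ¬A   [complement / identity]

E ∧ ¬A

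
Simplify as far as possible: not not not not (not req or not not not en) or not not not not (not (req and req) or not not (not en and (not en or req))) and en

not not not not (not req or not not not en) or not not not not (not (req and req) or not not (not en and (not en or req))) and en
= not not not not (not req or not not not en) or not not not not (not req or not not (not en and (not en or req))) and en   — idempotence
= not not not not (not req or not not not en) or not not not not (not req or not not not en) and en   — absorption
= not not not not (not req or not not not en)   — absorption
= not not not not (not req or not en)   — double negation
= not not (not req or not en)   — double negation
= not req or not en   — double negation

not req or not en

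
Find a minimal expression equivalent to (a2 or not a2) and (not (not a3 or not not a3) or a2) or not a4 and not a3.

a2 or not a4 and not a3

(a2 or not a2) and (not (not a3 or not not a3) or a2) or not a4 and not a3
= (a2 or not a2) and (a3 and not a3 or a2) or not a4 and not a3   (De Morgan)
= (a2 or not a2) and a2 or not a4 and not a3   (complement / identity)
= a2 or not a4 and not a3   (complement / identity)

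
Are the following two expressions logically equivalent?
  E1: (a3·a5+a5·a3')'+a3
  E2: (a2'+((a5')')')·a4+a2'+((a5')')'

No

E1: (a3·a5+a5·a3')'+a3
    = a5'+a3
E2: (a2'+((a5')')')·a4+a2'+((a5')')'
    = a2'+((a5')')'
    = a2'+a5'
These differ: at a2=0, a3=0, a4=0, a5=1, E1 = 0 but E2 = 1.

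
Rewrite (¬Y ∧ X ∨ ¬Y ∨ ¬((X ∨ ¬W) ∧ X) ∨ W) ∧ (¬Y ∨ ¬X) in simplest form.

¬Y ∨ ¬X

(¬Y ∧ X ∨ ¬Y ∨ ¬((X ∨ ¬W) ∧ X) ∨ W) ∧ (¬Y ∨ ¬X)
= (¬Y ∨ ¬((X ∨ ¬W) ∧ X) ∨ W) ∧ (¬Y ∨ ¬X)
= (¬Y ∨ ¬X ∨ W) ∧ (¬Y ∨ ¬X)
= ¬Y ∨ ¬X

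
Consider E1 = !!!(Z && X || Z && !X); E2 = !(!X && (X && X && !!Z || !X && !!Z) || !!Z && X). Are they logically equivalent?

Yes

E1: !!!(Z && X || Z && !X)
    = !(Z && X || Z && !X)
    = !Z
E2: !(!X && (X && X && !!Z || !X && !!Z) || !!Z && X)
    = !(!X && (X && !!Z || !X && !!Z) || !!Z && X)
    = !(!X && !!Z || !!Z && X)
    = !!!Z
    = !Z
Both reduce to !Z, so they are equivalent.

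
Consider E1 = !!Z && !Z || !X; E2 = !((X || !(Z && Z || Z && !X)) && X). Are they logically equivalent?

E1: !!Z && !Z || !X
    = Z && !Z || !X   — double negation
    = !X   — complement / identity
E2: !((X || !(Z && Z || Z && !X)) && X)
    = !((X || !(Z && (Z || !X))) && X)   — distribution
    = !((X || !Z) && X)   — absorption
    = !X   — absorption
Both reduce to !X, so they are equivalent.

Yes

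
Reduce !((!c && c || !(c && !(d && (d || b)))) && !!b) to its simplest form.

!((!c && c || !(c && !(d && (d || b)))) && !!b)
= !(!(c && !(d && (d || b))) && !!b)   — complement / identity
= c && !(d && (d || b)) || !b   — De Morgan
= c && !d || !b   — absorption

c && !d || !b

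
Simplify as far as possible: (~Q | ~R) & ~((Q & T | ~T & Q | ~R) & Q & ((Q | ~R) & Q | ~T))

(~Q | ~R) & ~((Q & T | ~T & Q | ~R) & Q & ((Q | ~R) & Q | ~T))
= (~Q | ~R) & ~((Q | ~R) & Q & ((Q | ~R) & Q | ~T))
= (~Q | ~R) & ~((Q | ~R) & Q)
= (~Q | ~R) & ~Q
= ~Q

~Q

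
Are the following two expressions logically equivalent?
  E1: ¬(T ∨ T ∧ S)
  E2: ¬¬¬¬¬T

E1: ¬(T ∨ T ∧ S)
    = ¬T
E2: ¬¬¬¬¬T
    = ¬¬¬T
    = ¬T
Both reduce to ¬T, so they are equivalent.

Yes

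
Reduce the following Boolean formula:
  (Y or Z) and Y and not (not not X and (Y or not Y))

(Y or Z) and Y and not (not not X and (Y or not Y))
= (Y or Z) and Y and not not not X   [complement / identity]
= (Y or Z) and Y and not X   [double negation]
= Y and not X   [absorption]

Y and not X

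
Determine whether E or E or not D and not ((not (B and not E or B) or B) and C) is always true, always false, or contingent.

E or E or not D and not ((not (B and not E or B) or B) and C)
= E or E or not D and not ((not B or B) and C)   [absorption]
= E or not D and not ((not B or B) and C)   [idempotence]
= E or not D and not C   [complement / identity]
This depends on C, D, E, so it is not a constant.

contingent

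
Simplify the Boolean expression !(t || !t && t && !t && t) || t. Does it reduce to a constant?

true

!(t || !t && t && !t && t) || t
= !(t || !t && t) || t   (idempotence)
= !t || t   (complement / identity)
= true   (complement)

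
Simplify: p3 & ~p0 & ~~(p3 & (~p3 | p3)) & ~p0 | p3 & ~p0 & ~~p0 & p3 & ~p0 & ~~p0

p3 & ~p0 & ~~(p3 & (~p3 | p3)) & ~p0 | p3 & ~p0 & ~~p0 & p3 & ~p0 & ~~p0
= p3 & ~p0 & p3 & (~p3 | p3) & ~p0 | p3 & ~p0 & ~~p0 & p3 & ~p0 & ~~p0   — double negation
= p3 & ~p0 & p3 & (~p3 | p3) & ~p0 | p3 & ~p0 & ~~p0   — idempotence
= p3 & ~p0 & p3 & ~p0 | p3 & ~p0 & ~~p0   — complement / identity
= p3 & ~p0 & p3 & ~p0 | p3 & ~p0 & p0   — double negation
= p3 & ~p0 & (p3 & ~p0 | p0)   — distribution
= p3 & ~p0   — absorption

p3 & ~p0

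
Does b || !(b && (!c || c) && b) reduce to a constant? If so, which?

b || !(b && (!c || c) && b)
= b || !(b && b)
= b || !b
= true

yes, True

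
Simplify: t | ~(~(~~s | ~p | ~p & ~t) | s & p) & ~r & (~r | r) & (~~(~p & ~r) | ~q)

t | ~(~(~~s | ~p | ~p & ~t) | s & p) & ~r & (~r | r) & (~~(~p & ~r) | ~q)
= t | ~(~(~~s | ~p | ~p & ~t) | s & p) & ~r & (~~(~p & ~r) | ~q)   [complement / identity]
= t | ~(~(~~s | ~p) | s & p) & ~r & (~~(~p & ~r) | ~q)   [absorption]
= t | ~(~s & p | s & p) & ~r & (~~(~p & ~r) | ~q)   [De Morgan]
= t | ~p & ~r & (~~(~p & ~r) | ~q)   [distribution]
= t | ~p & ~r & (~p & ~r | ~q)   [double negation]
= t | ~p & ~r   [absorption]

t | ~p & ~r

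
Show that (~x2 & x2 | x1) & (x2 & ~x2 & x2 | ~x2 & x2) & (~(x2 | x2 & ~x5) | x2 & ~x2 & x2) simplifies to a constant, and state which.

(~x2 & x2 | x1) & (x2 & ~x2 & x2 | ~x2 & x2) & (~(x2 | x2 & ~x5) | x2 & ~x2 & x2)
= (~x2 & x2 | x1) & (x2 & ~x2 & x2 | ~x2 & x2) & (~x2 | x2 & ~x2 & x2)   (absorption)
= (~x2 & x2 | x1) & (~x2 & x2 & ~x2 | x2 & ~x2 & x2)   (distribution)
= (~x2 & x2 | x1) & ~x2 & x2   (distribution)
= ~x2 & x2   (absorption)
= 0   (complement)

0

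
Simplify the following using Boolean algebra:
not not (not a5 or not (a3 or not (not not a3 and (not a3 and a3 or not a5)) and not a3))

not a5

not not (not a5 or not (a3 or not (not not a3 and (not a3 and a3 or not a5)) and not a3))
= not not (not a5 or not (a3 or not (not not a3 and not a5) and not a3))
= not (a5 and (a3 or not (not not a3 and not a5) and not a3))
= not (a5 and (a3 or (not a3 or a5) and not a3))
= not (a5 and (a3 or not a3))
= not a5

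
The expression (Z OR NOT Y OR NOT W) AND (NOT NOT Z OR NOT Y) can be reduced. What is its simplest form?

(Z OR NOT Y OR NOT W) AND (NOT NOT Z OR NOT Y)
= (Z OR NOT Y OR NOT W) AND (Z OR NOT Y)
= Z OR NOT Y

Z OR NOT Y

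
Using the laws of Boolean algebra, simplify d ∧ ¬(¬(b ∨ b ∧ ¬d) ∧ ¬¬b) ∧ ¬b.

d ∧ ¬b

d ∧ ¬(¬(b ∨ b ∧ ¬d) ∧ ¬¬b) ∧ ¬b
= d ∧ ¬(¬b ∧ ¬¬b) ∧ ¬b   — absorption
= d ∧ (b ∨ ¬b) ∧ ¬b   — De Morgan
= d ∧ ¬b   — complement / identity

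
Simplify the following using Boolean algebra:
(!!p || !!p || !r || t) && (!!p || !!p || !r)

(!!p || !!p || !r || t) && (!!p || !!p || !r)
= !!p || !!p || !r   — absorption
= !!p || !r   — idempotence
= p || !r   — double negation

p || !r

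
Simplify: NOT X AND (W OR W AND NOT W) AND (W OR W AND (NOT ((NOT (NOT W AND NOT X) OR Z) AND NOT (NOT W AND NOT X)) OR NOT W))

NOT X AND (W OR W AND NOT W) AND (W OR W AND (NOT ((NOT (NOT W AND NOT X) OR Z) AND NOT (NOT W AND NOT X)) OR NOT W))
= NOT X AND (W OR W AND NOT W) AND (W OR W AND (NOT NOT (NOT W AND NOT X) OR NOT W))   (absorption)
= NOT X AND (W OR W AND NOT W) AND (W OR W AND (NOT W AND NOT X OR NOT W))   (double negation)
= NOT X AND (W OR W AND NOT W) AND (W OR W AND NOT W)   (absorption)
= NOT X AND (W AND W OR W AND NOT W)   (distribution)
= NOT X AND W   (distribution)

NOT X AND W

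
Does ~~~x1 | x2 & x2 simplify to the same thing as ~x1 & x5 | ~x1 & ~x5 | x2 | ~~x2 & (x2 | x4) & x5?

Yes

E1: ~~~x1 | x2 & x2
    = ~~~x1 | x2   — idempotence
    = ~x1 | x2   — double negation
E2: ~x1 & x5 | ~x1 & ~x5 | x2 | ~~x2 & (x2 | x4) & x5
    = ~x1 & x5 | ~x1 & ~x5 | x2 | x2 & (x2 | x4) & x5   — double negation
    = ~x1 | x2 | x2 & (x2 | x4) & x5   — distribution
    = ~x1 | x2 | x2 & x5   — absorption
    = ~x1 | x2   — absorption
Both reduce to ~x1 | x2, so they are equivalent.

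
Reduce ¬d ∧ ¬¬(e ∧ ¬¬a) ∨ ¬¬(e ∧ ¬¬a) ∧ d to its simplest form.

¬d ∧ ¬¬(e ∧ ¬¬a) ∨ ¬¬(e ∧ ¬¬a) ∧ d
= ¬¬(e ∧ ¬¬a)   [distribution]
= e ∧ ¬¬a   [double negation]
= e ∧ a   [double negation]

e ∧ a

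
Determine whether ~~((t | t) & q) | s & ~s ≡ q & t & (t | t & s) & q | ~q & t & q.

E1: ~~((t | t) & q) | s & ~s
    = (t | t) & q | s & ~s   (double negation)
    = t & q | s & ~s   (idempotence)
    = t & q   (complement / identity)
E2: q & t & (t | t & s) & q | ~q & t & q
    = q & t & t & q | ~q & t & q   (absorption)
    = q & t & q | ~q & t & q   (idempotence)
    = t & q   (distribution)
Both reduce to t & q, so they are equivalent.

Yes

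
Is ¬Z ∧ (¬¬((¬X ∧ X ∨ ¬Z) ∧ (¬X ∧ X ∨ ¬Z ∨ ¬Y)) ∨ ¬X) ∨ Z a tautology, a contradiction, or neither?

¬Z ∧ (¬¬((¬X ∧ X ∨ ¬Z) ∧ (¬X ∧ X ∨ ¬Z ∨ ¬Y)) ∨ ¬X) ∨ Z
= ¬Z ∧ (¬¬(¬X ∧ X ∨ ¬Z) ∨ ¬X) ∨ Z   [absorption]
= ¬Z ∧ (¬¬¬Z ∨ ¬X) ∨ Z   [complement / identity]
= ¬Z ∧ (¬Z ∨ ¬X) ∨ Z   [double negation]
= ¬Z ∨ Z   [absorption]
= True   [complement]

tautology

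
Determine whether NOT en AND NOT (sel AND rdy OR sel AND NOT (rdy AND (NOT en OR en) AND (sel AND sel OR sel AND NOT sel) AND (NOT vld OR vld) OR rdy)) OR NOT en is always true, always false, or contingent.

contingent

NOT en AND NOT (sel AND rdy OR sel AND NOT (rdy AND (NOT en OR en) AND (sel AND sel OR sel AND NOT sel) AND (NOT vld OR vld) OR rdy)) OR NOT en
= NOT en AND NOT (sel AND rdy OR sel AND NOT (rdy AND (sel AND sel OR sel AND NOT sel) AND (NOT vld OR vld) OR rdy)) OR NOT en   [complement / identity]
= NOT en AND NOT (sel AND rdy OR sel AND NOT (rdy AND (sel AND sel OR sel AND NOT sel) OR rdy)) OR NOT en   [complement / identity]
= NOT en AND NOT (sel AND rdy OR sel AND NOT (rdy AND sel OR rdy)) OR NOT en   [distribution]
= NOT en AND NOT (sel AND rdy OR sel AND NOT rdy) OR NOT en   [absorption]
= NOT en AND NOT sel OR NOT en   [distribution]
= NOT en   [absorption]
This depends on en, so it is not a constant.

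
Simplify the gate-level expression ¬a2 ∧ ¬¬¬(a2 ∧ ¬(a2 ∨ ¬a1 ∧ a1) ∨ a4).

¬a2 ∧ ¬a4

¬a2 ∧ ¬¬¬(a2 ∧ ¬(a2 ∨ ¬a1 ∧ a1) ∨ a4)
= ¬a2 ∧ ¬(a2 ∧ ¬(a2 ∨ ¬a1 ∧ a1) ∨ a4)   [double negation]
= ¬a2 ∧ ¬(a2 ∧ ¬a2 ∨ a4)   [complement / identity]
= ¬a2 ∧ ¬a4   [complement / identity]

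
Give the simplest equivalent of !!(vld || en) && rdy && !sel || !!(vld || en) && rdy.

(vld || en) && rdy

!!(vld || en) && rdy && !sel || !!(vld || en) && rdy
= !!(vld || en) && rdy   (absorption)
= (vld || en) && rdy   (double negation)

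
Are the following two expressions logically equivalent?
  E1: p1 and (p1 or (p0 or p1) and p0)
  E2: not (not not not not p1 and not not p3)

No

E1: p1 and (p1 or (p0 or p1) and p0)
    = p1 and (p1 or p0)   [absorption]
    = p1   [absorption]
E2: not (not not not not p1 and not not p3)
    = not (not not p1 and not not p3)   [double negation]
    = not p1 or not p3   [De Morgan]
These differ: at p0=0, p1=0, p3=0, E1 = 0 but E2 = 1.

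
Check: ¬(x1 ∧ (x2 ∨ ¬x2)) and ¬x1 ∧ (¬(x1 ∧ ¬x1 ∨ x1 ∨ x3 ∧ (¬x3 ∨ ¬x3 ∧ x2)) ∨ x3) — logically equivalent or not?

Yes

E1: ¬(x1 ∧ (x2 ∨ ¬x2))
    = ¬x1   (complement / identity)
E2: ¬x1 ∧ (¬(x1 ∧ ¬x1 ∨ x1 ∨ x3 ∧ (¬x3 ∨ ¬x3 ∧ x2)) ∨ x3)
    = ¬x1 ∧ (¬(x1 ∨ x3 ∧ (¬x3 ∨ ¬x3 ∧ x2)) ∨ x3)   (complement / identity)
    = ¬x1 ∧ (¬(x1 ∨ x3 ∧ ¬x3) ∨ x3)   (absorption)
    = ¬x1 ∧ (¬x1 ∨ x3)   (complement / identity)
    = ¬x1   (absorption)
Both reduce to ¬x1, so they are equivalent.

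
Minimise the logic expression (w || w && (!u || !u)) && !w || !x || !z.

!x || !z

(w || w && (!u || !u)) && !w || !x || !z
= (w || w && !u) && !w || !x || !z
= w && !w || !x || !z
= !x || !z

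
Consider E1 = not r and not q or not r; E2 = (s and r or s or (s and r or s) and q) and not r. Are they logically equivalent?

E1: not r and not q or not r
    = not r   — absorption
E2: (s and r or s or (s and r or s) and q) and not r
    = (s and r or s) and not r   — absorption
    = s and not r   — absorption
These differ: at q=0, r=0, s=0, E1 = 1 but E2 = 0.

No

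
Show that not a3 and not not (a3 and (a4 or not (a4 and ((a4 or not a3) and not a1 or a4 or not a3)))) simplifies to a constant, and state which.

not a3 and not not (a3 and (a4 or not (a4 and ((a4 or not a3) and not a1 or a4 or not a3))))
= not a3 and not not (a3 and (a4 or not (a4 and (a4 or not a3))))   — absorption
= not a3 and not not (a3 and (a4 or not a4))   — absorption
= not a3 and not not a3   — complement / identity
= not a3 and a3   — double negation
= False   — complement

False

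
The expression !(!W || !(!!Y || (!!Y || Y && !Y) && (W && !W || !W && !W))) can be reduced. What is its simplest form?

!(!W || !(!!Y || (!!Y || Y && !Y) && (W && !W || !W && !W)))
= W && (!!Y || (!!Y || Y && !Y) && (W && !W || !W && !W))   — De Morgan
= W && (!!Y || (!!Y || Y && !Y) && !W)   — distribution
= W && (!!Y || !!Y && !W)   — complement / identity
= W && !!Y   — absorption
= W && Y   — double negation

W && Y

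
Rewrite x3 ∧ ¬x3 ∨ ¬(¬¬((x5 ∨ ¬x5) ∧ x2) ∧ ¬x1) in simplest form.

x3 ∧ ¬x3 ∨ ¬(¬¬((x5 ∨ ¬x5) ∧ x2) ∧ ¬x1)
= x3 ∧ ¬x3 ∨ ¬(¬¬x2 ∧ ¬x1)   [complement / identity]
= ¬(¬¬x2 ∧ ¬x1)   [complement / identity]
= ¬x2 ∨ x1   [De Morgan]

¬x2 ∨ x1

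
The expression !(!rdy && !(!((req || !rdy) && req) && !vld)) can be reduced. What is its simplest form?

rdy || !req && !vld

!(!rdy && !(!((req || !rdy) && req) && !vld))
= !(!rdy && !(!req && !vld))   (absorption)
= rdy || !req && !vld   (De Morgan)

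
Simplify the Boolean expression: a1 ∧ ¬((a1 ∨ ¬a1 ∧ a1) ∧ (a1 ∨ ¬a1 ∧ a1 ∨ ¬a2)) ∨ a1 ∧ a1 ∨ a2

a1 ∧ ¬((a1 ∨ ¬a1 ∧ a1) ∧ (a1 ∨ ¬a1 ∧ a1 ∨ ¬a2)) ∨ a1 ∧ a1 ∨ a2
= a1 ∧ ¬(a1 ∨ ¬a1 ∧ a1) ∨ a1 ∧ a1 ∨ a2   — absorption
= a1 ∧ ¬a1 ∨ a1 ∧ a1 ∨ a2   — complement / identity
= a1 ∨ a2   — distribution

a1 ∨ a2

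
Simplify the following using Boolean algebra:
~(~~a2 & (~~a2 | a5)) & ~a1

~a2 & ~a1

~(~~a2 & (~~a2 | a5)) & ~a1
= ~~~a2 & ~a1   (absorption)
= ~a2 & ~a1   (double negation)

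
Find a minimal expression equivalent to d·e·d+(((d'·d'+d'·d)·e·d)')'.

e·d

d·e·d+(((d'·d'+d'·d)·e·d)')'
= d·e·d+((d'·e·d)')'
= d·e·d+d'·e·d
= e·d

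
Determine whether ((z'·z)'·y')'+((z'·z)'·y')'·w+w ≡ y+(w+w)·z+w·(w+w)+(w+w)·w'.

Yes

E1: ((z'·z)'·y')'+((z'·z)'·y')'·w+w
    = ((z'·z)'·y')'+w   — absorption
    = z'·z+y+w   — De Morgan
    = y+w   — complement / identity
E2: y+(w+w)·z+w·(w+w)+(w+w)·w'
    = y+(w+w)·z+w+w   — distribution
    = y+w+w   — absorption
    = y+w   — idempotence
Both reduce to y+w, so they are equivalent.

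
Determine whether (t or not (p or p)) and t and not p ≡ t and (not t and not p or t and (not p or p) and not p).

Yes

E1: (t or not (p or p)) and t and not p
    = (t or not p) and t and not p   (idempotence)
    = t and not p   (absorption)
E2: t and (not t and not p or t and (not p or p) and not p)
    = t and (not t and not p or t and not p)   (complement / identity)
    = t and not p   (distribution)
Both reduce to t and not p, so they are equivalent.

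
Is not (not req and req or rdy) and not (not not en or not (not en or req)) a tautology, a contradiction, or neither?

not (not req and req or rdy) and not (not not en or not (not en or req))
= not (not req and req or rdy) and not en and (not en or req)   [De Morgan]
= not (not req and req or rdy) and not en   [absorption]
= not rdy and not en   [complement / identity]
This depends on en, rdy, so it is not a constant.

neither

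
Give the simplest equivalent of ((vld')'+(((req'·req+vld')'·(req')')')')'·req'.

((vld')'+(((req'·req+vld')'·(req')')')')'·req'
= ((vld')'+(req'·req+vld'+req')')'·req'   [De Morgan]
= ((vld')'+(vld'+req')')'·req'   [complement / identity]
= vld'·(vld'+req')·req'   [De Morgan]
= vld'·req'   [absorption]

vld'·req'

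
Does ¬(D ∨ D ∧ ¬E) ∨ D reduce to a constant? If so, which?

¬(D ∨ D ∧ ¬E) ∨ D
= ¬D ∨ D   [absorption]
= True   [complement]

yes, True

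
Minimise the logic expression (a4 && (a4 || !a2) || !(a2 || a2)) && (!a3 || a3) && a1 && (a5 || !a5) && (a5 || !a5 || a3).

(a4 && (a4 || !a2) || !(a2 || a2)) && (!a3 || a3) && a1 && (a5 || !a5) && (a5 || !a5 || a3)
= (a4 && (a4 || !a2) || !(a2 || a2)) && (!a3 || a3) && a1 && (a5 || !a5)   [absorption]
= (a4 && (a4 || !a2) || !a2) && (!a3 || a3) && a1 && (a5 || !a5)   [idempotence]
= (a4 && (a4 || !a2) || !a2) && a1 && (a5 || !a5)   [complement / identity]
= (a4 || !a2) && a1 && (a5 || !a5)   [absorption]
= (a4 || !a2) && a1   [complement / identity]

(a4 || !a2) && a1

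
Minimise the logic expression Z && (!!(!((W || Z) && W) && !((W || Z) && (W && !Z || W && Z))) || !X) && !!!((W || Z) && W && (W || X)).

Z && (!!(!((W || Z) && W) && !((W || Z) && (W && !Z || W && Z))) || !X) && !!!((W || Z) && W && (W || X))
= Z && (!!(!((W || Z) && W) && !((W || Z) && W)) || !X) && !!!((W || Z) && W && (W || X))
= Z && (!!(!((W || Z) && W) && !((W || Z) && W)) || !X) && !!!((W || Z) && W)
= Z && (!!!((W || Z) && W) || !X) && !!!((W || Z) && W)
= Z && !!!((W || Z) && W)
= Z && !!!W
= Z && !W

Z && !W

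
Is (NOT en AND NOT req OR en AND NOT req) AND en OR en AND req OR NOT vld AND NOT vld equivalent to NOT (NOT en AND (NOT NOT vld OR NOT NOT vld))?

Yes

E1: (NOT en AND NOT req OR en AND NOT req) AND en OR en AND req OR NOT vld AND NOT vld
    = NOT req AND en OR en AND req OR NOT vld AND NOT vld   (distribution)
    = en OR NOT vld AND NOT vld   (distribution)
    = en OR NOT vld   (idempotence)
E2: NOT (NOT en AND (NOT NOT vld OR NOT NOT vld))
    = NOT (NOT en AND NOT NOT vld)   (idempotence)
    = en OR NOT vld   (De Morgan)
Both reduce to en OR NOT vld, so they are equivalent.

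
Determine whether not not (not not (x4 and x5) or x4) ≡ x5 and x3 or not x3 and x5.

E1: not not (not not (x4 and x5) or x4)
    = not not (x4 and x5 or x4)   (double negation)
    = not not x4   (absorption)
    = x4   (double negation)
E2: x5 and x3 or not x3 and x5
    = x5   (distribution)
These differ: at x3=0, x4=1, x5=0, E1 = 1 but E2 = 0.

No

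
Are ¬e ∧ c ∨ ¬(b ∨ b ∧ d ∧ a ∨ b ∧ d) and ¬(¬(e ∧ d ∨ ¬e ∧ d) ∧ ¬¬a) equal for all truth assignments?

E1: ¬e ∧ c ∨ ¬(b ∨ b ∧ d ∧ a ∨ b ∧ d)
    = ¬e ∧ c ∨ ¬(b ∨ b ∧ d)   — absorption
    = ¬e ∧ c ∨ ¬b   — absorption
E2: ¬(¬(e ∧ d ∨ ¬e ∧ d) ∧ ¬¬a)
    = ¬(¬d ∧ ¬¬a)   — distribution
    = d ∨ ¬a   — De Morgan
These differ: at a=0, b=1, c=0, d=0, e=0, E1 = 0 but E2 = 1.

No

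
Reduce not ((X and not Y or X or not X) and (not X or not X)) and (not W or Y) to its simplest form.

not ((X and not Y or X or not X) and (not X or not X)) and (not W or Y)
= not ((X or not X) and (not X or not X)) and (not W or Y)   (absorption)
= not (X and not X or not X) and (not W or Y)   (distribution)
= not not X and (not W or Y)   (complement / identity)
= X and (not W or Y)   (double negation)

X and (not W or Y)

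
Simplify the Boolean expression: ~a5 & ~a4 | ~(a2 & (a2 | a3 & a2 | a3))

~a5 & ~a4 | ~(a2 & (a2 | a3 & a2 | a3))
= ~a5 & ~a4 | ~(a2 & (a2 | a3))   (absorption)
= ~a5 & ~a4 | ~a2   (absorption)

~a5 & ~a4 | ~a2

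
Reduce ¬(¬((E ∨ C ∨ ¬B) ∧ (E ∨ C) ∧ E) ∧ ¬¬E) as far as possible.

True

¬(¬((E ∨ C ∨ ¬B) ∧ (E ∨ C) ∧ E) ∧ ¬¬E)
= ¬(¬((E ∨ C) ∧ E) ∧ ¬¬E)
= (E ∨ C) ∧ E ∨ ¬E
= E ∨ ¬E
= True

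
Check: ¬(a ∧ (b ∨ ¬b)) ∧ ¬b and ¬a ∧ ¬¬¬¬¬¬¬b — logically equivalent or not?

E1: ¬(a ∧ (b ∨ ¬b)) ∧ ¬b
    = ¬a ∧ ¬b   (complement / identity)
E2: ¬a ∧ ¬¬¬¬¬¬¬b
    = ¬a ∧ ¬¬¬¬¬b   (double negation)
    = ¬a ∧ ¬¬¬b   (double negation)
    = ¬a ∧ ¬b   (double negation)
Both reduce to ¬a ∧ ¬b, so they are equivalent.

Yes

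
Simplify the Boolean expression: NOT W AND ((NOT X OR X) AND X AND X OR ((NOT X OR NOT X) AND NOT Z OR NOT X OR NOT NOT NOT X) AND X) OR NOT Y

NOT W AND X OR NOT Y

NOT W AND ((NOT X OR X) AND X AND X OR ((NOT X OR NOT X) AND NOT Z OR NOT X OR NOT NOT NOT X) AND X) OR NOT Y
= NOT W AND (X AND X OR ((NOT X OR NOT X) AND NOT Z OR NOT X OR NOT NOT NOT X) AND X) OR NOT Y   — complement / identity
= NOT W AND (X AND X OR ((NOT X OR NOT X) AND NOT Z OR NOT X OR NOT X) AND X) OR NOT Y   — double negation
= NOT W AND (X AND X OR (NOT X OR NOT X) AND X) OR NOT Y   — absorption
= NOT W AND (X AND X OR NOT X AND X) OR NOT Y   — idempotence
= NOT W AND X OR NOT Y   — distribution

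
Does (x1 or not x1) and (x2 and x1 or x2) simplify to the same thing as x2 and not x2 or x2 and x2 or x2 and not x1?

E1: (x1 or not x1) and (x2 and x1 or x2)
    = (x1 or not x1) and x2
    = x2
E2: x2 and not x2 or x2 and x2 or x2 and not x1
    = x2 or x2 and not x1
    = x2
Both reduce to x2, so they are equivalent.

Yes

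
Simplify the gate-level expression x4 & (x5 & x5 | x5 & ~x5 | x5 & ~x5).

x4 & (x5 & x5 | x5 & ~x5 | x5 & ~x5)
= x4 & (x5 & x5 | x5 & ~x5)
= x4 & x5

x4 & x5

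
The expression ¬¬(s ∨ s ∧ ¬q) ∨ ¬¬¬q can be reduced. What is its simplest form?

¬¬(s ∨ s ∧ ¬q) ∨ ¬¬¬q
= ¬¬s ∨ ¬¬¬q   [absorption]
= ¬¬s ∨ ¬q   [double negation]
= s ∨ ¬q   [double negation]

s ∨ ¬q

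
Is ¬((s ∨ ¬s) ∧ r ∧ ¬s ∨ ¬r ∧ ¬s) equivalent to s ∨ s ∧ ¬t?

Yes

E1: ¬((s ∨ ¬s) ∧ r ∧ ¬s ∨ ¬r ∧ ¬s)
    = ¬(r ∧ ¬s ∨ ¬r ∧ ¬s)
    = ¬¬s
    = s
E2: s ∨ s ∧ ¬t
    = s
Both reduce to s, so they are equivalent.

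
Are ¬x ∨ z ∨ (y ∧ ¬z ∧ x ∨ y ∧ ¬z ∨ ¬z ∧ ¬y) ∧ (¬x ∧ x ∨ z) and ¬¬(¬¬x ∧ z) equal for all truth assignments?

E1: ¬x ∨ z ∨ (y ∧ ¬z ∧ x ∨ y ∧ ¬z ∨ ¬z ∧ ¬y) ∧ (¬x ∧ x ∨ z)
    = ¬x ∨ z ∨ (y ∧ ¬z ∧ x ∨ y ∧ ¬z ∨ ¬z ∧ ¬y) ∧ z   [complement / identity]
    = ¬x ∨ z ∨ (y ∧ ¬z ∨ ¬z ∧ ¬y) ∧ z   [absorption]
    = ¬x ∨ z ∨ ¬z ∧ z   [distribution]
    = ¬x ∨ z   [complement / identity]
E2: ¬¬(¬¬x ∧ z)
    = ¬¬(x ∧ z)   [double negation]
    = x ∧ z   [double negation]
These differ: at x=0, y=0, z=1, E1 = 1 but E2 = 0.

No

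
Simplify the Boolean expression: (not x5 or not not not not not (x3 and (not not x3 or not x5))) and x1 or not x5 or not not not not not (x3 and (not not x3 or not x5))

not x5 or not x3

(not x5 or not not not not not (x3 and (not not x3 or not x5))) and x1 or not x5 or not not not not not (x3 and (not not x3 or not x5))
= not x5 or not not not not not (x3 and (not not x3 or not x5))   [absorption]
= not x5 or not not not not not (x3 and (x3 or not x5))   [double negation]
= not x5 or not not not (x3 and (x3 or not x5))   [double negation]
= not x5 or not not not x3   [absorption]
= not x5 or not x3   [double negation]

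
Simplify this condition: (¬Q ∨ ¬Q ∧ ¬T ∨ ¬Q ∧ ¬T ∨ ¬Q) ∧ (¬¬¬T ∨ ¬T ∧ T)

¬Q ∧ ¬T

(¬Q ∨ ¬Q ∧ ¬T ∨ ¬Q ∧ ¬T ∨ ¬Q) ∧ (¬¬¬T ∨ ¬T ∧ T)
= (¬Q ∨ ¬Q ∧ ¬T ∨ ¬Q) ∧ (¬¬¬T ∨ ¬T ∧ T)   — idempotence
= (¬Q ∨ ¬Q) ∧ (¬¬¬T ∨ ¬T ∧ T)   — absorption
= ¬Q ∧ (¬¬¬T ∨ ¬T ∧ T)   — idempotence
= ¬Q ∧ (¬T ∨ ¬T ∧ T)   — double negation
= ¬Q ∧ ¬T   — complement / identity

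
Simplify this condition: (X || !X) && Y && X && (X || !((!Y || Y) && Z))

Y && X

(X || !X) && Y && X && (X || !((!Y || Y) && Z))
= (X || !X) && Y && X && (X || !Z)   (complement / identity)
= Y && X && (X || !Z)   (complement / identity)
= Y && X   (absorption)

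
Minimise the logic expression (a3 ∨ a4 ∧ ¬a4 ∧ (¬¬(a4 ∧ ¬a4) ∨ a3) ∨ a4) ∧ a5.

(a3 ∨ a4 ∧ ¬a4 ∧ (¬¬(a4 ∧ ¬a4) ∨ a3) ∨ a4) ∧ a5
= (a3 ∨ a4 ∧ ¬a4 ∧ (a4 ∧ ¬a4 ∨ a3) ∨ a4) ∧ a5
= (a3 ∨ a4 ∧ ¬a4 ∨ a4) ∧ a5
= (a3 ∨ a4) ∧ a5

(a3 ∨ a4) ∧ a5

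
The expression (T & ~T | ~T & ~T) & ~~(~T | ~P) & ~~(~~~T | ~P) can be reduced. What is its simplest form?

(T & ~T | ~T & ~T) & ~~(~T | ~P) & ~~(~~~T | ~P)
= ~T & ~~(~T | ~P) & ~~(~~~T | ~P)   (distribution)
= ~T & ~~(~T | ~P) & ~~(~T | ~P)   (double negation)
= ~T & ~~(~T | ~P)   (idempotence)
= ~T & (~T | ~P)   (double negation)
= ~T   (absorption)

~T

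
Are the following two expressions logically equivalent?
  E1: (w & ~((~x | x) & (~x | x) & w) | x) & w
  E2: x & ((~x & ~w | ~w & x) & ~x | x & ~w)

E1: (w & ~((~x | x) & (~x | x) & w) | x) & w
    = (w & ~((~x | x) & w) | x) & w   [complement / identity]
    = (w & ~w | x) & w   [complement / identity]
    = x & w   [complement / identity]
E2: x & ((~x & ~w | ~w & x) & ~x | x & ~w)
    = x & (~w & ~x | x & ~w)   [distribution]
    = x & ~w   [distribution]
These differ: at w=0, x=1, E1 = 0 but E2 = 1.

No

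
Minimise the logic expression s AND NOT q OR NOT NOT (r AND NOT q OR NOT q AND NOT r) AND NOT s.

NOT q

s AND NOT q OR NOT NOT (r AND NOT q OR NOT q AND NOT r) AND NOT s
= s AND NOT q OR NOT NOT NOT q AND NOT s   (distribution)
= s AND NOT q OR NOT q AND NOT s   (double negation)
= NOT q   (distribution)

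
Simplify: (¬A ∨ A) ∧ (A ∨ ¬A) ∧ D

(¬A ∨ A) ∧ (A ∨ ¬A) ∧ D
= (¬A ∨ A) ∧ D
= D

D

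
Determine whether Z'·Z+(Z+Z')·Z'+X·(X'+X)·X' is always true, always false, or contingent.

contingent

Z'·Z+(Z+Z')·Z'+X·(X'+X)·X'
= (Z+Z')·Z'+X·(X'+X)·X'   (complement / identity)
= Z'+X·(X'+X)·X'   (complement / identity)
= Z'+X·X'   (complement / identity)
= Z'   (complement / identity)
This depends on Z, so it is not a constant.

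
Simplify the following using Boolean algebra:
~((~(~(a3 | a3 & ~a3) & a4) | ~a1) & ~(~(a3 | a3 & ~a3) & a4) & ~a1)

~((~(~(a3 | a3 & ~a3) & a4) | ~a1) & ~(~(a3 | a3 & ~a3) & a4) & ~a1)
= ~(~(~(a3 | a3 & ~a3) & a4) & ~a1)   — absorption
= ~(~(~a3 & a4) & ~a1)   — complement / identity
= ~a3 & a4 | a1   — De Morgan

~a3 & a4 | a1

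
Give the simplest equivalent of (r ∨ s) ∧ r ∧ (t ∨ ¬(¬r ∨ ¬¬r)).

r ∧ t

(r ∨ s) ∧ r ∧ (t ∨ ¬(¬r ∨ ¬¬r))
= (r ∨ s) ∧ r ∧ (t ∨ r ∧ ¬r)   [De Morgan]
= (r ∨ s) ∧ r ∧ t   [complement / identity]
= r ∧ t   [absorption]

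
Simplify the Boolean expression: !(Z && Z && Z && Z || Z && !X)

!Z

!(Z && Z && Z && Z || Z && !X)
= !(Z && Z || Z && !X)   [idempotence]
= !(Z && (Z || !X))   [distribution]
= !Z   [absorption]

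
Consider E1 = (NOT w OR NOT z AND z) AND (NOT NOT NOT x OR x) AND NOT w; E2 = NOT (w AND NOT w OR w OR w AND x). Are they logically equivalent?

E1: (NOT w OR NOT z AND z) AND (NOT NOT NOT x OR x) AND NOT w
    = NOT w AND (NOT NOT NOT x OR x) AND NOT w   (complement / identity)
    = NOT w AND (NOT x OR x) AND NOT w   (double negation)
    = NOT w AND NOT w   (complement / identity)
    = NOT w   (idempotence)
E2: NOT (w AND NOT w OR w OR w AND x)
    = NOT (w OR w AND x)   (complement / identity)
    = NOT w   (absorption)
Both reduce to NOT w, so they are equivalent.

Yes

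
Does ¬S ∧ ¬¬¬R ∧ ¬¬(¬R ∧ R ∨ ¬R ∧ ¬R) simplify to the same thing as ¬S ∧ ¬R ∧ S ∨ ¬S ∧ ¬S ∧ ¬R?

E1: ¬S ∧ ¬¬¬R ∧ ¬¬(¬R ∧ R ∨ ¬R ∧ ¬R)
    = ¬S ∧ ¬¬¬R ∧ ¬¬¬R   (distribution)
    = ¬S ∧ ¬¬¬R   (idempotence)
    = ¬S ∧ ¬R   (double negation)
E2: ¬S ∧ ¬R ∧ S ∨ ¬S ∧ ¬S ∧ ¬R
    = ¬S ∧ ¬R   (distribution)
Both reduce to ¬S ∧ ¬R, so they are equivalent.

Yes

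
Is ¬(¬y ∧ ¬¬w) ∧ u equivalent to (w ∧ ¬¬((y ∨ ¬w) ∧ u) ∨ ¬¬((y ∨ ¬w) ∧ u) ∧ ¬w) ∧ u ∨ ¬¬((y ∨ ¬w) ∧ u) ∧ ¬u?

E1: ¬(¬y ∧ ¬¬w) ∧ u
    = (y ∨ ¬w) ∧ u
E2: (w ∧ ¬¬((y ∨ ¬w) ∧ u) ∨ ¬¬((y ∨ ¬w) ∧ u) ∧ ¬w) ∧ u ∨ ¬¬((y ∨ ¬w) ∧ u) ∧ ¬u
    = ¬¬((y ∨ ¬w) ∧ u) ∧ u ∨ ¬¬((y ∨ ¬w) ∧ u) ∧ ¬u
    = ¬¬((y ∨ ¬w) ∧ u)
    = (y ∨ ¬w) ∧ u
Both reduce to (y ∨ ¬w) ∧ u, so they are equivalent.

Yes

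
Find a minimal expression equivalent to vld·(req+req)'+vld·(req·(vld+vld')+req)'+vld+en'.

vld·(req+req)'+vld·(req·(vld+vld')+req)'+vld+en'
= vld·(req+req)'+vld·(req+req)'+vld+en'   (complement / identity)
= vld·(req+req)'+vld+en'   (idempotence)
= vld·req'+vld+en'   (idempotence)
= vld+en'   (absorption)

vld+en'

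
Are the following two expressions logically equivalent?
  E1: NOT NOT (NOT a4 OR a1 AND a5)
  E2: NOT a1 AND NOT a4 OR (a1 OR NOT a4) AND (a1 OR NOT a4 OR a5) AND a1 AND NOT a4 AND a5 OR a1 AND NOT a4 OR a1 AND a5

Yes

E1: NOT NOT (NOT a4 OR a1 AND a5)
    = NOT a4 OR a1 AND a5   — double negation
E2: NOT a1 AND NOT a4 OR (a1 OR NOT a4) AND (a1 OR NOT a4 OR a5) AND a1 AND NOT a4 AND a5 OR a1 AND NOT a4 OR a1 AND a5
    = NOT a1 AND NOT a4 OR (a1 OR NOT a4) AND a1 AND NOT a4 AND a5 OR a1 AND NOT a4 OR a1 AND a5   — absorption
    = NOT a1 AND NOT a4 OR a1 AND NOT a4 AND a5 OR a1 AND NOT a4 OR a1 AND a5   — absorption
    = NOT a1 AND NOT a4 OR a1 AND NOT a4 OR a1 AND a5   — absorption
    = NOT a4 OR a1 AND a5   — distribution
Both reduce to NOT a4 OR a1 AND a5, so they are equivalent.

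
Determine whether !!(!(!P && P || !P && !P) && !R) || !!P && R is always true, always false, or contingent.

contingent

!!(!(!P && P || !P && !P) && !R) || !!P && R
= !!(!!P && !R) || !!P && R
= !!P && !R || !!P && R
= !!P
= P
This depends on P, so it is not a constant.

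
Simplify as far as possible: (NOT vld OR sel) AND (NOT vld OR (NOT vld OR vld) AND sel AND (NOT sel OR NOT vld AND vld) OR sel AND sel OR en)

NOT vld OR sel

(NOT vld OR sel) AND (NOT vld OR (NOT vld OR vld) AND sel AND (NOT sel OR NOT vld AND vld) OR sel AND sel OR en)
= (NOT vld OR sel) AND (NOT vld OR sel AND (NOT sel OR NOT vld AND vld) OR sel AND sel OR en)   (complement / identity)
= (NOT vld OR sel) AND (NOT vld OR sel AND NOT sel OR sel AND sel OR en)   (complement / identity)
= (NOT vld OR sel) AND (NOT vld OR sel OR en)   (distribution)
= NOT vld OR sel   (absorption)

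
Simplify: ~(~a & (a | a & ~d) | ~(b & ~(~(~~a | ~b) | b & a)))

0

~(~a & (a | a & ~d) | ~(b & ~(~(~~a | ~b) | b & a)))
= ~(~a & a | ~(b & ~(~(~~a | ~b) | b & a)))   (absorption)
= ~~(b & ~(~(~~a | ~b) | b & a))   (complement / identity)
= ~~(b & ~(~a & b | b & a))   (De Morgan)
= ~~(b & ~b)   (distribution)
= b & ~b   (double negation)
= 0   (complement)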